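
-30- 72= -102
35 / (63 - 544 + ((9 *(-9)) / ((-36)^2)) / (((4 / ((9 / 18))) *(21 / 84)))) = -160 / 2199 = -0.07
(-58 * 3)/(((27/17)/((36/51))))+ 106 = 86/3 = 28.67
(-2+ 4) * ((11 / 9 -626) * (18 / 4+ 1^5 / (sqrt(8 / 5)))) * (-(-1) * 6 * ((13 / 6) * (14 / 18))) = -511693 / 9 -511693 * sqrt(10) / 162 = -66843.14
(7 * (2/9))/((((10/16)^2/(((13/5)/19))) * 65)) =896/106875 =0.01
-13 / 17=-0.76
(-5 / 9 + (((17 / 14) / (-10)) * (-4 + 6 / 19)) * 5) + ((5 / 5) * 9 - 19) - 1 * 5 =-4555 / 342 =-13.32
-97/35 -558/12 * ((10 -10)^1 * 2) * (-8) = -97/35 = -2.77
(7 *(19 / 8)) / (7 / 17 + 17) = 2261 / 2368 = 0.95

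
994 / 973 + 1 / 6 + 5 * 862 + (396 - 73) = 3864913 / 834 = 4634.19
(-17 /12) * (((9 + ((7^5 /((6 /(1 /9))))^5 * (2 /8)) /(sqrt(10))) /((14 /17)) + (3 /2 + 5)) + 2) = -55366975868983693761889 * sqrt(10) /440798423040- 578 /21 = -397201400373.01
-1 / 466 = -0.00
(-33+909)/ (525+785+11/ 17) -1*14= -99014/ 7427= -13.33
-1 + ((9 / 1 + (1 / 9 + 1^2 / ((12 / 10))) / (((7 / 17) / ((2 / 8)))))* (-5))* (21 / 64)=-25661 / 1536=-16.71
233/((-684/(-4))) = 233/171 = 1.36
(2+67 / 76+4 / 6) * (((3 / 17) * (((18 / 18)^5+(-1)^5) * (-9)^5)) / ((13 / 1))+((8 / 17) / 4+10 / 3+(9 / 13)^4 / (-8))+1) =41689521485 / 2656858464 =15.69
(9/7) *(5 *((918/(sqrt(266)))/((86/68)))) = 702270 *sqrt(266)/40033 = 286.11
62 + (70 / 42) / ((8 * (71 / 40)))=13231 / 213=62.12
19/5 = 3.80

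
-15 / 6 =-5 / 2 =-2.50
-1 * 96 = -96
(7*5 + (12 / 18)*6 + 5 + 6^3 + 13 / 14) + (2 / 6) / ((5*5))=273989 / 1050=260.94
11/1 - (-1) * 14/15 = 179/15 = 11.93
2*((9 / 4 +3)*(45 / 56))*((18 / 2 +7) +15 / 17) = 38745 / 272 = 142.44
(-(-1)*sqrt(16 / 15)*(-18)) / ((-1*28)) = 6*sqrt(15) / 35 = 0.66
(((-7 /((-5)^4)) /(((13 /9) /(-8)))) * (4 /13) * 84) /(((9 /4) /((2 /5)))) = 150528 /528125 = 0.29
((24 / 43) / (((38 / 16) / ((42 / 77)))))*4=4608 / 8987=0.51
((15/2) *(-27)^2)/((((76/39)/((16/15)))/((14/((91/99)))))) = 45581.68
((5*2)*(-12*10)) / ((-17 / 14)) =16800 / 17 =988.24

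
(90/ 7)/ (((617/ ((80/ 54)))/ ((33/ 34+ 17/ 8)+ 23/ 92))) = 3250/ 31467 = 0.10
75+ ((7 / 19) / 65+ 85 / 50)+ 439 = 1273793 / 2470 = 515.71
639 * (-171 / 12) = -36423 / 4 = -9105.75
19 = 19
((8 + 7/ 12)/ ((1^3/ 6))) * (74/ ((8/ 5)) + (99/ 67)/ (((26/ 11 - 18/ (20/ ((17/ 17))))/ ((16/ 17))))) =3566073725/ 1467032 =2430.81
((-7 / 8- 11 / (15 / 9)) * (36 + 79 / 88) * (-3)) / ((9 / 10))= 970853 / 1056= 919.37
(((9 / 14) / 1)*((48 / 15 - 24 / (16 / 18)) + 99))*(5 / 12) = 141 / 7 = 20.14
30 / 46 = 0.65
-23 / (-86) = 23 / 86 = 0.27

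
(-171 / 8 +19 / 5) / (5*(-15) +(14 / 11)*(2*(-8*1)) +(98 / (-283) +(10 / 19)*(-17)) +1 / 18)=374223069 / 2227276460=0.17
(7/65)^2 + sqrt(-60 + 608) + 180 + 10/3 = 206.75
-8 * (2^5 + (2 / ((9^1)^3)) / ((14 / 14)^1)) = -186640 / 729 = -256.02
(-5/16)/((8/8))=-5/16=-0.31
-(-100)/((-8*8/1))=-25/16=-1.56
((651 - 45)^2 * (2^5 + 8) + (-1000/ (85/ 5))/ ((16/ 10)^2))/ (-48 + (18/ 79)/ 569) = -17960268379993/ 58687536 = -306032.07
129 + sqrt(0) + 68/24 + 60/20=809/6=134.83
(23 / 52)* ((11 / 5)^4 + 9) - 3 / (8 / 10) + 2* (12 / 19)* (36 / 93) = 212119127 / 19142500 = 11.08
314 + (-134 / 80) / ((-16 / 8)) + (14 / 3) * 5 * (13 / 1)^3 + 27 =12385241 / 240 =51605.17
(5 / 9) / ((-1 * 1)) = -5 / 9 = -0.56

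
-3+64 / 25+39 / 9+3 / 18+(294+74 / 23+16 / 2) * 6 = 2110669 / 1150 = 1835.36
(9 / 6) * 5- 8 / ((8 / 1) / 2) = 11 / 2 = 5.50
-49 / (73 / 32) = -1568 / 73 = -21.48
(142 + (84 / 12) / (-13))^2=3381921 / 169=20011.37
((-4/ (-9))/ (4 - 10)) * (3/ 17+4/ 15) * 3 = -226/ 2295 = -0.10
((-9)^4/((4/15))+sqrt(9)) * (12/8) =295281/8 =36910.12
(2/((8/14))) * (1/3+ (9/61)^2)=13874/11163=1.24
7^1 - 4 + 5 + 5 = 13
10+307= 317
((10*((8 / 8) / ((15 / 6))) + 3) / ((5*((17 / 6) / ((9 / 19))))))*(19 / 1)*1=378 / 85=4.45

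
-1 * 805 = -805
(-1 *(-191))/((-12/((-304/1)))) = 14516/3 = 4838.67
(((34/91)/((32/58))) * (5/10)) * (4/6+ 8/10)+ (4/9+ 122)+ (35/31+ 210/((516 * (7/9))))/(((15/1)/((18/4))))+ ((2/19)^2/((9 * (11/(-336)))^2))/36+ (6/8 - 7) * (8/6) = 1976108053222603/17167581751320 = 115.11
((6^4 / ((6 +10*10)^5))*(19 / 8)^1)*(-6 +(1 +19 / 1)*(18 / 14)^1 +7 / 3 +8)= 323703 / 46837895216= 0.00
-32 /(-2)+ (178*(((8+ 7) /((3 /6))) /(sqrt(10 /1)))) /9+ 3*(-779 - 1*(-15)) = -2088.37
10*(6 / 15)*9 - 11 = 25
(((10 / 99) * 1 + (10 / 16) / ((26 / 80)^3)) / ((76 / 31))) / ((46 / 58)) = 1789895515 / 190097622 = 9.42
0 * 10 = 0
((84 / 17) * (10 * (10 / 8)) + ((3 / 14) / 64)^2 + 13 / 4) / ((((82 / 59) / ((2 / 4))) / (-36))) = -471162957147 / 559562752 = -842.02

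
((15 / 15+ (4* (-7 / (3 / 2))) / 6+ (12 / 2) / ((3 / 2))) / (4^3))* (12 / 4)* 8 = 17 / 24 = 0.71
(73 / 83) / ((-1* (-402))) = 73 / 33366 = 0.00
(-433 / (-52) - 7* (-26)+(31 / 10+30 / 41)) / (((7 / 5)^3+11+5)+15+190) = 51743275 / 59627776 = 0.87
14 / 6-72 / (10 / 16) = -1693 / 15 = -112.87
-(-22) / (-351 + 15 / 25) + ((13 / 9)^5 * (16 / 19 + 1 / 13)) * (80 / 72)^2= 187647664865 / 26535912012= 7.07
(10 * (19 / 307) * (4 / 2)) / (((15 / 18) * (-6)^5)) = -19 / 99468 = -0.00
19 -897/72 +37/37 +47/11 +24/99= 1061/88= 12.06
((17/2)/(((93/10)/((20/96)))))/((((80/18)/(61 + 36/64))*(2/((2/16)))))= 83725/507904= 0.16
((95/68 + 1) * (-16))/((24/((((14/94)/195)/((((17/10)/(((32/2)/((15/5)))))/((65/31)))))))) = -91280/11368971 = -0.01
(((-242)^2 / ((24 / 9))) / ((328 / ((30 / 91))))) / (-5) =-131769 / 29848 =-4.41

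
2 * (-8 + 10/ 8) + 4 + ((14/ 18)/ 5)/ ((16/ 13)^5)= -445667189/ 47185920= -9.44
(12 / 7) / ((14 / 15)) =90 / 49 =1.84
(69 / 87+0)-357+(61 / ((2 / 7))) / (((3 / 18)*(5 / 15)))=101117 / 29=3486.79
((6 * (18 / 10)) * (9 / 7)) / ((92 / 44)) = 5346 / 805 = 6.64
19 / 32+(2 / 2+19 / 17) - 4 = -701 / 544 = -1.29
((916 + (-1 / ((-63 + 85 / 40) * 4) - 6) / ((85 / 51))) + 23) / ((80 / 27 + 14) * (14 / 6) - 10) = 36898821 / 1166852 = 31.62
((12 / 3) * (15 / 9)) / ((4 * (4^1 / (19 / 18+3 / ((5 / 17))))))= 1013 / 216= 4.69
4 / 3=1.33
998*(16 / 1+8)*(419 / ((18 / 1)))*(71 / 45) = 118758008 / 135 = 879688.95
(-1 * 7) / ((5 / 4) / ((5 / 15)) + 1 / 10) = -20 / 11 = -1.82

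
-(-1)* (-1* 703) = -703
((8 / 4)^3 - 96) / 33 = -8 / 3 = -2.67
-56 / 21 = -8 / 3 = -2.67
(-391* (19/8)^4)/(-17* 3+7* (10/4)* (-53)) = 2681869/210944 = 12.71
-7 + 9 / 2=-5 / 2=-2.50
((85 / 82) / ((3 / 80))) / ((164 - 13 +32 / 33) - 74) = 37400 / 105493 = 0.35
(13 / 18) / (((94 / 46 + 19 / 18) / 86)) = 25714 / 1283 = 20.04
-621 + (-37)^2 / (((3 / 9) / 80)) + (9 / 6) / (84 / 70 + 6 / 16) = 6886739 / 21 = 327939.95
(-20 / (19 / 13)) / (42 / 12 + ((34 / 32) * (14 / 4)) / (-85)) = -41600 / 10507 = -3.96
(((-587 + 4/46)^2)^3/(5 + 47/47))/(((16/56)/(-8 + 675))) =1228303309404064244934807203/77236116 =15903224722020773868.73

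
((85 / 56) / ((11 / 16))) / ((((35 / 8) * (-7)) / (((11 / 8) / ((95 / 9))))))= -306 / 32585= -0.01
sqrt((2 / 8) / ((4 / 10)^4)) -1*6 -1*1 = -31 / 8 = -3.88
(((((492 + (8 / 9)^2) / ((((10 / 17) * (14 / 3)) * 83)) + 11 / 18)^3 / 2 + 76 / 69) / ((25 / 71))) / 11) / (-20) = -148443694626363995983 / 976652825468859000000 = -0.15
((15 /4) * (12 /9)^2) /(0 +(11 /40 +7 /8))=5.80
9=9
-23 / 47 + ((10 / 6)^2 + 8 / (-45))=496 / 235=2.11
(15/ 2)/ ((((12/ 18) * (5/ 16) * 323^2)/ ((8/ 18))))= 16/ 104329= 0.00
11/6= 1.83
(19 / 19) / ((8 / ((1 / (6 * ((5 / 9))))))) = 3 / 80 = 0.04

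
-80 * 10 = -800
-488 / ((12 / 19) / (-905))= 2097790 / 3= 699263.33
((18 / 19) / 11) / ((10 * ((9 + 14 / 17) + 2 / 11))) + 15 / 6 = 889031 / 355490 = 2.50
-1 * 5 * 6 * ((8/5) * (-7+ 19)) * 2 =-1152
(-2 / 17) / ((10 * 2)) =-1 / 170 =-0.01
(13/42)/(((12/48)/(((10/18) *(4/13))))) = 40/189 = 0.21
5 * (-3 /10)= -3 /2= -1.50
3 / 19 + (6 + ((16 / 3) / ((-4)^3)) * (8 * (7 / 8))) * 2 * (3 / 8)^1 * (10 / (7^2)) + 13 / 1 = 104175 / 7448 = 13.99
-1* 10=-10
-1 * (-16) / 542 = 0.03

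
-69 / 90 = -23 / 30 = -0.77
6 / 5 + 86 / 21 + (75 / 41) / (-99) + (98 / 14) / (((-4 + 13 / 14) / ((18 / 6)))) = -1.56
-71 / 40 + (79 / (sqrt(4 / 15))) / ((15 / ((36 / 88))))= -71 / 40 + 237 * sqrt(15) / 220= 2.40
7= 7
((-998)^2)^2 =992023968016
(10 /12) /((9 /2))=5 /27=0.19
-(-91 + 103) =-12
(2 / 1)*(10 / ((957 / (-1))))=-20 / 957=-0.02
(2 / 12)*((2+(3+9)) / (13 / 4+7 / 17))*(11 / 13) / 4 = 1309 / 9711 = 0.13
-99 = -99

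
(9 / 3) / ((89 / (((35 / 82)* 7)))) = 735 / 7298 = 0.10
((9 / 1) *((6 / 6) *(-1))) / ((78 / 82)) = -123 / 13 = -9.46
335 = 335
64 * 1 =64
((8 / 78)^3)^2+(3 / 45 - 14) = -245139128203 / 17593718805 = -13.93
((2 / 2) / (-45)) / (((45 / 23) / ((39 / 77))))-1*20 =-1039799 / 51975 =-20.01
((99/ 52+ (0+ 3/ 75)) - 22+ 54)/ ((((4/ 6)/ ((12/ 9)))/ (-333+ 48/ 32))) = -2250477/ 100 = -22504.77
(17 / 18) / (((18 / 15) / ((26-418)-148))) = -425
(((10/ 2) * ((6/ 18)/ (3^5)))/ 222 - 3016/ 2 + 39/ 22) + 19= -1323794353/ 890109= -1487.23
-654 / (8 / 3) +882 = 2547 / 4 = 636.75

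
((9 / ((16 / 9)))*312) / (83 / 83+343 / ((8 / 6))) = 6318 / 1033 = 6.12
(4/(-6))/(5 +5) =-1/15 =-0.07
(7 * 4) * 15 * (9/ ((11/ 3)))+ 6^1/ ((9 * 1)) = 34042/ 33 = 1031.58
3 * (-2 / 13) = -6 / 13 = -0.46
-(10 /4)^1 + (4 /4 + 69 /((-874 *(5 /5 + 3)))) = -1.52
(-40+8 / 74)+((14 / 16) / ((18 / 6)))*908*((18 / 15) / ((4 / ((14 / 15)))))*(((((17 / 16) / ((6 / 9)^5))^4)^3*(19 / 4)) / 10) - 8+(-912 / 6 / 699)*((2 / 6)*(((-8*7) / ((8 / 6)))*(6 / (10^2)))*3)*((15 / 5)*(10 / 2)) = 14999413170201078346368882343816943242267479151170199 / 5595348902178593623195176106775805952000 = 2680693095717.58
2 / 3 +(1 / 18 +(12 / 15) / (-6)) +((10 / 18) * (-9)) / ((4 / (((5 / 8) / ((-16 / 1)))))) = 14693 / 23040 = 0.64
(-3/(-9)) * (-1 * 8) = -8/3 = -2.67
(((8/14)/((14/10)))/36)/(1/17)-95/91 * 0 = 85/441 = 0.19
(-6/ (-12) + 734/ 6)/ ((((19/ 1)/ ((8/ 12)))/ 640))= 2758.36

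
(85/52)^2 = 7225/2704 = 2.67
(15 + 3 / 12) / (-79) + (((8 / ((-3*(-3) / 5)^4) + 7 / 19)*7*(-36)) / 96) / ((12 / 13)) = -1073957795 / 315137952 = -3.41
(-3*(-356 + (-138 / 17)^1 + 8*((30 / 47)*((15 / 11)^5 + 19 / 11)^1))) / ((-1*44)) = -63932020665 / 2830954478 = -22.58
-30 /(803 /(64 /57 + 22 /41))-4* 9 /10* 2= -22713232 /3127685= -7.26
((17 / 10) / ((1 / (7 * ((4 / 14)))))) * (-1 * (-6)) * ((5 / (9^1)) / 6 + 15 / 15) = 1003 / 45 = 22.29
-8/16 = -1/2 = -0.50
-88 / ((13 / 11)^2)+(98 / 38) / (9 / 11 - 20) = -42778923 / 677521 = -63.14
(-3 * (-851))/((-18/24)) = -3404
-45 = -45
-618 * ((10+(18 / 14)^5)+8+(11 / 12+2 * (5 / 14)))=-480787211 / 33614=-14303.18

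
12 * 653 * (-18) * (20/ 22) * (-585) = 825130800/ 11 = 75011890.91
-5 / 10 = -1 / 2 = -0.50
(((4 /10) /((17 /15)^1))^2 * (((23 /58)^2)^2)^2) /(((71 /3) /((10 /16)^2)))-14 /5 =-588610443425346024721 /210218109901757624320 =-2.80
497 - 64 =433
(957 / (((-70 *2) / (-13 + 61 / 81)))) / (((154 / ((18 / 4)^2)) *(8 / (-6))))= -8091 / 980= -8.26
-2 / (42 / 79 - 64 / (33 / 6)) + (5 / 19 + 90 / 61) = 10729546 / 5592175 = 1.92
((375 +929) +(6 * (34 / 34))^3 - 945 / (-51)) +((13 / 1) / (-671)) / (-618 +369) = 4369951466 / 2840343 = 1538.53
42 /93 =14 /31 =0.45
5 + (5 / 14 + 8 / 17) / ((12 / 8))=1982 / 357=5.55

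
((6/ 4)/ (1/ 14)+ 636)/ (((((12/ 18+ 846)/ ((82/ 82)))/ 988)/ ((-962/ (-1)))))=468337194/ 635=737538.89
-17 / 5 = -3.40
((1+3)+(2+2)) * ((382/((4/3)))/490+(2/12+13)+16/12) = 29566/245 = 120.68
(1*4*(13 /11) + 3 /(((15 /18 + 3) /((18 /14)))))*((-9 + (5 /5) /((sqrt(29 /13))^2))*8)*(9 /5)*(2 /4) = -90654912 /256795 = -353.02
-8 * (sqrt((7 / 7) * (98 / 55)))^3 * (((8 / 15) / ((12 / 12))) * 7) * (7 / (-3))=2151296 * sqrt(110) / 136125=165.75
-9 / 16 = -0.56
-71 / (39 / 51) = -1207 / 13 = -92.85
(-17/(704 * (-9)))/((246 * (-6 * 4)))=-17/37407744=-0.00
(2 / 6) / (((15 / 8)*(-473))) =-8 / 21285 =-0.00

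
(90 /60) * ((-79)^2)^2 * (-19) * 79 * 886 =-77698751131149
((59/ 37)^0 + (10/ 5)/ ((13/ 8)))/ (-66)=-29/ 858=-0.03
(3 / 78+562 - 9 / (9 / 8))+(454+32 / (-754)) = 760029 / 754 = 1008.00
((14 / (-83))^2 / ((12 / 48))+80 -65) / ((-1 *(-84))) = 104119 / 578676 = 0.18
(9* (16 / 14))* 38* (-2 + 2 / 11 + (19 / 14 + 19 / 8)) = 403218 / 539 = 748.09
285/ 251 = 1.14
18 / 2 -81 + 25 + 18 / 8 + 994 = 3797 / 4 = 949.25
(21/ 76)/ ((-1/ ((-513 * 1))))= 141.75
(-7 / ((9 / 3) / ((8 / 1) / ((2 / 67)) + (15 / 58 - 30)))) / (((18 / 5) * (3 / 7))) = -3385655 / 9396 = -360.33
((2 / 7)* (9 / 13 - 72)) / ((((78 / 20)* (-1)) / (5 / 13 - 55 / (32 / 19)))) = -20741625 / 123032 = -168.59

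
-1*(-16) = 16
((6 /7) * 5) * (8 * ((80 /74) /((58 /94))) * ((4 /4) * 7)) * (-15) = -6307.55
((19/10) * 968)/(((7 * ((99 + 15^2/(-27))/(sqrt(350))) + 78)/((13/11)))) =9536670/277489 - 1108536 * sqrt(14)/277489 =19.42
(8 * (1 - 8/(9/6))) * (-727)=25202.67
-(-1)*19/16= 19/16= 1.19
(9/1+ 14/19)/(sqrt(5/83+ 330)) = 37* sqrt(2273785)/104101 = 0.54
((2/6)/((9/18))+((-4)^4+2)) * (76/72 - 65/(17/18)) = -8045956/459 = -17529.32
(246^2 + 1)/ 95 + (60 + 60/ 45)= 199031/ 285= 698.35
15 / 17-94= -1583 / 17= -93.12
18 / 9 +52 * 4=210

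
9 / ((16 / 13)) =7.31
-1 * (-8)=8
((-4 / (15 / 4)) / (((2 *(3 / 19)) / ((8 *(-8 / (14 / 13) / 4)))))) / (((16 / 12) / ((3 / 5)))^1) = 22.58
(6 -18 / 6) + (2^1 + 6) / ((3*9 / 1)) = 89 / 27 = 3.30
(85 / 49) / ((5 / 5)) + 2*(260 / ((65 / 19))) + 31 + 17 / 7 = 9171 / 49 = 187.16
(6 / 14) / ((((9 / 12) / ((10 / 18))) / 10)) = 200 / 63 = 3.17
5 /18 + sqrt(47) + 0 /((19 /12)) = 7.13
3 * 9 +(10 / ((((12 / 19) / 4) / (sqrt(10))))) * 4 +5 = 32 +760 * sqrt(10) / 3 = 833.11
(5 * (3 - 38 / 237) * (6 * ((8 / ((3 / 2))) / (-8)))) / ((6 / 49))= -329770 / 711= -463.81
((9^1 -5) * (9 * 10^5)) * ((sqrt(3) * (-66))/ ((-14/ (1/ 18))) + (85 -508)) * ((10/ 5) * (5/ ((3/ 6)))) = -30456000000 + 132000000 * sqrt(3)/ 7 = -30423338470.49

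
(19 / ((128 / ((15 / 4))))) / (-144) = -95 / 24576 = -0.00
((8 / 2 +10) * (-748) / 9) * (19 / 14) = -14212 / 9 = -1579.11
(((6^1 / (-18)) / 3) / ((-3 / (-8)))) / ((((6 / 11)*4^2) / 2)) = -11 / 162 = -0.07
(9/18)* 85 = 85/2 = 42.50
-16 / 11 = -1.45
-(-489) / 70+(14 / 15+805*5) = 846913 / 210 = 4032.92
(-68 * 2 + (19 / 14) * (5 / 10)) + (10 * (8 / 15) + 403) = 22933 / 84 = 273.01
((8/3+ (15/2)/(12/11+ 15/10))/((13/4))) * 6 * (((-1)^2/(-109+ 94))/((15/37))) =-93832/55575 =-1.69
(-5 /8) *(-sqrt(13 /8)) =5 *sqrt(26) /32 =0.80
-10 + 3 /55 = -547 /55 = -9.95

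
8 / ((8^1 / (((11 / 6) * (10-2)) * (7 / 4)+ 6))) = 95 / 3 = 31.67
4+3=7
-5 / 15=-1 / 3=-0.33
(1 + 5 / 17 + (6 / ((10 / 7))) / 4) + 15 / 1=5897 / 340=17.34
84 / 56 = 3 / 2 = 1.50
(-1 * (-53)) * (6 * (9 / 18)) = 159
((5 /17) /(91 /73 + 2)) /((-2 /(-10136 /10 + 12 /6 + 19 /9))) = 3316171 /72522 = 45.73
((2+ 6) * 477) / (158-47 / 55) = 24.28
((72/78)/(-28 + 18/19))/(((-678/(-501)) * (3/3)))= -0.03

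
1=1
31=31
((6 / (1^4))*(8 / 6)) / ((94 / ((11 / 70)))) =22 / 1645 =0.01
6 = 6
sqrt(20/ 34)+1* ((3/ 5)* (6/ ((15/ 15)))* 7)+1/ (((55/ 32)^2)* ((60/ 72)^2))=sqrt(170)/ 17+1942614/ 75625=26.45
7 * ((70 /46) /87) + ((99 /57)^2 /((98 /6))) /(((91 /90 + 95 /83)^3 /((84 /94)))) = 137853397572236006435 /992363009004735627063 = 0.14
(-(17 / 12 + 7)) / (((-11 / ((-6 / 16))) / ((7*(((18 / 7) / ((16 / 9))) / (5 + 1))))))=-2727 / 5632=-0.48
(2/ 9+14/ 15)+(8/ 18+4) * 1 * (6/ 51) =428/ 255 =1.68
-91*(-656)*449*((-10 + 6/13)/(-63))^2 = 614422.54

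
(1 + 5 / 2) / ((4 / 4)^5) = 7 / 2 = 3.50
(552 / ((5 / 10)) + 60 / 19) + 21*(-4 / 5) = 103584 / 95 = 1090.36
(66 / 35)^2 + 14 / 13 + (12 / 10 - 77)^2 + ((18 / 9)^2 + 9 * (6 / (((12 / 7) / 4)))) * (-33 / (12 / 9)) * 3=-24857187 / 6370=-3902.23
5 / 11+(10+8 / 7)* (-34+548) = 441047 / 77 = 5727.88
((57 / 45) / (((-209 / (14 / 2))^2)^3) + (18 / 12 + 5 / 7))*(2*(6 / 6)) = 2039750597197721 / 460588844156595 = 4.43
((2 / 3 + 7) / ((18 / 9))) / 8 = 23 / 48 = 0.48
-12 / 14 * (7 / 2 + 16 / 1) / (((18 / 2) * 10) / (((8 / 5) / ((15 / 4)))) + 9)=-208 / 2737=-0.08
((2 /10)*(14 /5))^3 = 2744 /15625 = 0.18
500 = 500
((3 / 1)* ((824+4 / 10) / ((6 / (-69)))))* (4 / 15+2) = -64468.08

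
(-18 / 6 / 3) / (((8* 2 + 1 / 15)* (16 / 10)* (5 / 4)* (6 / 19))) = -95 / 964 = -0.10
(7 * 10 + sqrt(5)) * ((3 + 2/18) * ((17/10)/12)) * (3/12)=119 * sqrt(5)/1080 + 833/108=7.96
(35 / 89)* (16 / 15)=112 / 267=0.42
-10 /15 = -2 /3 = -0.67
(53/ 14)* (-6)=-159/ 7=-22.71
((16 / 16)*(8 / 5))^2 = 64 / 25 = 2.56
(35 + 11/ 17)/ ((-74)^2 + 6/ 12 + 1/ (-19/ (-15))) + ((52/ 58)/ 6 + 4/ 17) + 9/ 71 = 221985926/ 428554083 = 0.52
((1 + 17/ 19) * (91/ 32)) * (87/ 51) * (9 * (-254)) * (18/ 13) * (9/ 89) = -169149141/ 57494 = -2942.03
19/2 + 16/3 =89/6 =14.83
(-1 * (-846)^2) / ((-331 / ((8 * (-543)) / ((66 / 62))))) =-32127059808 / 3641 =-8823691.24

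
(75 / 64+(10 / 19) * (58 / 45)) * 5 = 101245 / 10944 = 9.25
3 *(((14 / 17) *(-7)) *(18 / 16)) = -19.46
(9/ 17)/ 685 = 9/ 11645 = 0.00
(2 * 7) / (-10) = -1.40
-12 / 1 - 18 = -30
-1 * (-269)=269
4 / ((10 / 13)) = 26 / 5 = 5.20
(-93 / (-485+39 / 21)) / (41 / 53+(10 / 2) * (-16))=-34503 / 14201018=-0.00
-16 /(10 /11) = -88 /5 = -17.60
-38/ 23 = -1.65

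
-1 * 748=-748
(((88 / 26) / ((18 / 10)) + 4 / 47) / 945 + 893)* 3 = 662933489 / 247455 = 2679.01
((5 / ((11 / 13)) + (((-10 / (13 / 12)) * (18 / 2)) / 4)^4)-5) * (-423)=-24728070543030 / 314171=-78708953.22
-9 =-9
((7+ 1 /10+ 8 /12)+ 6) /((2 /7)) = 2891 /60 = 48.18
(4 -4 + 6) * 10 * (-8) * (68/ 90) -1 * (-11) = -1055/ 3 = -351.67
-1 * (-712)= 712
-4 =-4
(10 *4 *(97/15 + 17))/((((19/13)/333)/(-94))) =-381967872/19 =-20103572.21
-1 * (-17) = 17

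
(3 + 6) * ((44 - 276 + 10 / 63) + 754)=32896 / 7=4699.43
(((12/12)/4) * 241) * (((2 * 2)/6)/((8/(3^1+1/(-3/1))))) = 241/18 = 13.39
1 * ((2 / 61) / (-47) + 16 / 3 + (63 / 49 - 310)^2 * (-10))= -401657657776 / 421449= -953039.77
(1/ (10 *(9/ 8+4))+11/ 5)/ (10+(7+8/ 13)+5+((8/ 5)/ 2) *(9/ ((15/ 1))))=29575/ 307746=0.10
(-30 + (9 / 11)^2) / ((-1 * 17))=1.73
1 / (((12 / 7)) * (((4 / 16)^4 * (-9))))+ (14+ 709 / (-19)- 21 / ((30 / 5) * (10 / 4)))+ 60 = 18.69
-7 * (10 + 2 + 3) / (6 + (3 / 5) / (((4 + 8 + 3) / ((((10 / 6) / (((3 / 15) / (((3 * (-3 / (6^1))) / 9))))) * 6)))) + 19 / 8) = -2520 / 193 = -13.06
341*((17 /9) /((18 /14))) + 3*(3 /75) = 1014718 /2025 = 501.10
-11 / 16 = -0.69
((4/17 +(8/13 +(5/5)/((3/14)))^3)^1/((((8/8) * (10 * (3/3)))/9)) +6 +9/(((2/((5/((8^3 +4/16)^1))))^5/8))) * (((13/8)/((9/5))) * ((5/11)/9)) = 130063249193419989829885/20545211114478095834646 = 6.33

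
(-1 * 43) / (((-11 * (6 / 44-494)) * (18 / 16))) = -688 / 97785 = -0.01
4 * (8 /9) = 32 /9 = 3.56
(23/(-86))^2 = 529/7396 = 0.07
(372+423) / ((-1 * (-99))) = 265 / 33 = 8.03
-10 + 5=-5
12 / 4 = 3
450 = 450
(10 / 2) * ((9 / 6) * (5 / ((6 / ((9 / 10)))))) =45 / 8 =5.62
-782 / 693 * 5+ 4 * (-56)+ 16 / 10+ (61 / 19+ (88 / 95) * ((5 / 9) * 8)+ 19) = -4426628 / 21945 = -201.71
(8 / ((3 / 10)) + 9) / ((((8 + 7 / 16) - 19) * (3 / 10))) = -17120 / 1521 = -11.26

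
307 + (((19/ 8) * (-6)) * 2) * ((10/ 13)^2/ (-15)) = 52073/ 169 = 308.12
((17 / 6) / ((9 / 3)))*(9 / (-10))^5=-111537 / 200000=-0.56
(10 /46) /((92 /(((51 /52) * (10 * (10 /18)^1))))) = 2125 /165048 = 0.01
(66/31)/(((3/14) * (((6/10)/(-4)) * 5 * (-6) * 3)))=616/837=0.74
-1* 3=-3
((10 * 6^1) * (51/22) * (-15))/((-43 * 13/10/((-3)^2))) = 2065500/6149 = 335.91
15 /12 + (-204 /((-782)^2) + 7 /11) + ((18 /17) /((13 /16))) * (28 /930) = 1535051249 /797319380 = 1.93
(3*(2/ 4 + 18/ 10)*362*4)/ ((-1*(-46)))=1086/ 5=217.20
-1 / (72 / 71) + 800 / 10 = 5689 / 72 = 79.01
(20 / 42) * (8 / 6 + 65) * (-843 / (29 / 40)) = -22367600 / 609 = -36728.41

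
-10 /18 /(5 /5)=-5 /9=-0.56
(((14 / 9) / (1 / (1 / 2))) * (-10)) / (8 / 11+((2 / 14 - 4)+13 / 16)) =17248 / 5139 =3.36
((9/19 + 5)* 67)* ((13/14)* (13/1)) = 588796/133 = 4427.04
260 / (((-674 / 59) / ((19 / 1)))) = -145730 / 337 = -432.43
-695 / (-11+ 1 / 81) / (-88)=-11259 / 15664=-0.72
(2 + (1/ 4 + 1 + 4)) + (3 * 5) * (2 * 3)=389/ 4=97.25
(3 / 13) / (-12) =-1 / 52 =-0.02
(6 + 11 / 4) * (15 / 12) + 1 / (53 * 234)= 1085183 / 99216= 10.94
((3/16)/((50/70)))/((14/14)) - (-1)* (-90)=-7179/80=-89.74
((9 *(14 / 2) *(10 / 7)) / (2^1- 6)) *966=-21735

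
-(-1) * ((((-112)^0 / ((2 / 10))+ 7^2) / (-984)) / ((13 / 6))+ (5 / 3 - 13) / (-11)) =35353 / 35178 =1.00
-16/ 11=-1.45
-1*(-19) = 19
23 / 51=0.45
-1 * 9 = -9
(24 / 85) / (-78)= -4 / 1105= -0.00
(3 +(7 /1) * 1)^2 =100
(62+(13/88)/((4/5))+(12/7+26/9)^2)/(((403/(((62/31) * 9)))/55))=204.81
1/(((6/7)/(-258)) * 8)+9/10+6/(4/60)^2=52531/40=1313.28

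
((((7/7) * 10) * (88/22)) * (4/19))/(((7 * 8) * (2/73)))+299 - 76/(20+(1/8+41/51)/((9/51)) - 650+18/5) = 9059132553/29739997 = 304.61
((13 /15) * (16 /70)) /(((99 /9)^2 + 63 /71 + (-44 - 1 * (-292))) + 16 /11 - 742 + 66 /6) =-81224 /147468825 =-0.00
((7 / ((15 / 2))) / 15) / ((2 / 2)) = 14 / 225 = 0.06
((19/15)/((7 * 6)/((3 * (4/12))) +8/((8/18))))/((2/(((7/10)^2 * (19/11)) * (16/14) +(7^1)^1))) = 41629/495000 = 0.08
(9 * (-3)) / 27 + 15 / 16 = -1 / 16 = -0.06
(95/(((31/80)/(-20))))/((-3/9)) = 456000/31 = 14709.68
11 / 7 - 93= -91.43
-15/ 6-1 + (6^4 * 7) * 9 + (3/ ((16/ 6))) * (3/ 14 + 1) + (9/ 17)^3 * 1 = 44926209329/ 550256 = 81646.01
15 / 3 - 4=1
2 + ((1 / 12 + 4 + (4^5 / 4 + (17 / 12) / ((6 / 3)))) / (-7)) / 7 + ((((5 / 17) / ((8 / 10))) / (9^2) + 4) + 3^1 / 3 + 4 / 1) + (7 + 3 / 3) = 7385465 / 539784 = 13.68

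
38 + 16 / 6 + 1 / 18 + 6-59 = -221 / 18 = -12.28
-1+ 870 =869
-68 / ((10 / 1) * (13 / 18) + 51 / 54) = -408 / 49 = -8.33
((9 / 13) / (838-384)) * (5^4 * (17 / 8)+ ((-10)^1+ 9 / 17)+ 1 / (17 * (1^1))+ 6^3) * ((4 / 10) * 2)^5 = 120223296 / 156771875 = 0.77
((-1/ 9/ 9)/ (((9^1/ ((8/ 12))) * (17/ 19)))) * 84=-1064/ 12393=-0.09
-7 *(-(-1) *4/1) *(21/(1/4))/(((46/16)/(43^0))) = -18816/23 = -818.09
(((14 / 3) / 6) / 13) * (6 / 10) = 0.04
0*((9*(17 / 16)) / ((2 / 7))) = 0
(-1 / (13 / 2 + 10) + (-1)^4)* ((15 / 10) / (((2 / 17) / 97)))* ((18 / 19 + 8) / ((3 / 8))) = 17380460 / 627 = 27720.03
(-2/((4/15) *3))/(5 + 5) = -1/4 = -0.25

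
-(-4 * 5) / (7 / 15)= 300 / 7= 42.86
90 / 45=2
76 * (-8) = -608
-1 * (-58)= 58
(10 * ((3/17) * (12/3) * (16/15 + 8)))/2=32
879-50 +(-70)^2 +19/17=97412/17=5730.12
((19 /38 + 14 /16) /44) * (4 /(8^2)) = 1 /512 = 0.00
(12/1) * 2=24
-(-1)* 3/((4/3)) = 2.25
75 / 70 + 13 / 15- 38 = -7573 / 210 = -36.06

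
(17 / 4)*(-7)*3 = -357 / 4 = -89.25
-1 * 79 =-79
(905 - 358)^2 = 299209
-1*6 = -6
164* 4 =656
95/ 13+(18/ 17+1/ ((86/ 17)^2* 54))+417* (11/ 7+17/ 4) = 1505015449181/ 617847048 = 2435.90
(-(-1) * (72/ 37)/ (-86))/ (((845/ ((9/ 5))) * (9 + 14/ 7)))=-324/ 73941725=-0.00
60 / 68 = 15 / 17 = 0.88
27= 27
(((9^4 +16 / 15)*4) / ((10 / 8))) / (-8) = -196862 / 75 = -2624.83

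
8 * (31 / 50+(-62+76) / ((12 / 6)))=1524 / 25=60.96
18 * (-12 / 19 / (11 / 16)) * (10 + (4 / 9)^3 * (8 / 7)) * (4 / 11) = -26389504 / 434511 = -60.73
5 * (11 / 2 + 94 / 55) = 793 / 22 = 36.05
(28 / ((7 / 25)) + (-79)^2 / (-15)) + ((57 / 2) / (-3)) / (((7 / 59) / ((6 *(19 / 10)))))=-51613 / 42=-1228.88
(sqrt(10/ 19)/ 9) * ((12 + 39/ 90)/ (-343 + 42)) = -373 * sqrt(190)/ 1544130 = -0.00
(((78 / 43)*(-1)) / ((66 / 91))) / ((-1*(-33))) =-1183 / 15609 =-0.08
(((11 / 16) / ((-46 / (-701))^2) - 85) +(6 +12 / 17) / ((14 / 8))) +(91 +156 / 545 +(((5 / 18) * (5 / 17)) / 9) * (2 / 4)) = 30196368892709 / 177854201280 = 169.78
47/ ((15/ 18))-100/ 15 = 746/ 15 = 49.73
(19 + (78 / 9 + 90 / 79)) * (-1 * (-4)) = 27308 / 237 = 115.22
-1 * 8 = -8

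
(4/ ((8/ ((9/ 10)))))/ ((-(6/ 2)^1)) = -3/ 20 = -0.15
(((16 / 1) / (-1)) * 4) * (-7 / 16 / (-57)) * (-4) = 112 / 57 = 1.96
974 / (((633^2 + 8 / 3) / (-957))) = -2796354 / 1202075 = -2.33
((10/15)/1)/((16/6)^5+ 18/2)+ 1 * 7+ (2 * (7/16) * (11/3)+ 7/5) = 9742351/838920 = 11.61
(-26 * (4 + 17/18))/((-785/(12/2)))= 2314/2355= 0.98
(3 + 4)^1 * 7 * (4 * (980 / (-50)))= -19208 / 5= -3841.60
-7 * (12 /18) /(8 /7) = -49 /12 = -4.08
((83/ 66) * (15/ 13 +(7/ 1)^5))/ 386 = 9067999/ 165594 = 54.76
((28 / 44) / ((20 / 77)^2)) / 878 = 3773 / 351200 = 0.01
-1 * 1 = -1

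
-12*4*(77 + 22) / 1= -4752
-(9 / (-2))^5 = 59049 / 32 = 1845.28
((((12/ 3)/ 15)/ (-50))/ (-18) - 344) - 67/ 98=-114004027/ 330750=-344.68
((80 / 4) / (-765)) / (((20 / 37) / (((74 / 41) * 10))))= -0.87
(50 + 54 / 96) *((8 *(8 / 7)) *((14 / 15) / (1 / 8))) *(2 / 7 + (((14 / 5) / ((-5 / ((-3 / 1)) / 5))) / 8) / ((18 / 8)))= 4090304 / 1575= 2597.02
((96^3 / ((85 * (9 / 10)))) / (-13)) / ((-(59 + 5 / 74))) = 4849664 / 321997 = 15.06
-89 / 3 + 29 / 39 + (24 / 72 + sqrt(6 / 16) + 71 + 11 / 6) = sqrt(6) / 4 + 3451 / 78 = 44.86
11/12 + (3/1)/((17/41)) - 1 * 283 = -56069/204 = -274.85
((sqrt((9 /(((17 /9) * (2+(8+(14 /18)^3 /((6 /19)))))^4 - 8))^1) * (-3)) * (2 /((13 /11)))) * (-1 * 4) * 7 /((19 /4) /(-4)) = -19637569746432 * sqrt(532802517475971265074433) /18800317402366414639054993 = -0.76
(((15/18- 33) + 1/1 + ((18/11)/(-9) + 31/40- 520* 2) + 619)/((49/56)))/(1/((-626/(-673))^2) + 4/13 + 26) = -3036647515876/161595667695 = -18.79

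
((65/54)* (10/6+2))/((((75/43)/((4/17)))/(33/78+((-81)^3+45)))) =-1307020561/4131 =-316393.26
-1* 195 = -195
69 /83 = 0.83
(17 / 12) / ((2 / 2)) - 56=-655 / 12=-54.58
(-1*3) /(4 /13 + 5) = -13 /23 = -0.57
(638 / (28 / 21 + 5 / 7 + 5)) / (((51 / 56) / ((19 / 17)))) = 1187956 / 10693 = 111.10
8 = 8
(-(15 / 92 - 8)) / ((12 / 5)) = 3.27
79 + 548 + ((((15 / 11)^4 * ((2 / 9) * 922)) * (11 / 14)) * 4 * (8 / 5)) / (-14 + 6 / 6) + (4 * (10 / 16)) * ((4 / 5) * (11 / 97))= 4149498761 / 11748737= 353.19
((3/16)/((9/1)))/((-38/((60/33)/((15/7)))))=-7/15048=-0.00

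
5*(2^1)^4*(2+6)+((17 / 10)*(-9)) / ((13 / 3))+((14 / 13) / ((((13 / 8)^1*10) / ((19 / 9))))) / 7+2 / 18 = 9682691 / 15210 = 636.60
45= 45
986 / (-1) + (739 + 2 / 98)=-12102 / 49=-246.98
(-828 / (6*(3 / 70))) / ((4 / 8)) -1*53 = -6493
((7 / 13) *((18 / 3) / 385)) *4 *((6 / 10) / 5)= 72 / 17875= 0.00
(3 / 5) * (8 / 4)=6 / 5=1.20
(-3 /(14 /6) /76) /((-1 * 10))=9 /5320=0.00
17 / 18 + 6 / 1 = 125 / 18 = 6.94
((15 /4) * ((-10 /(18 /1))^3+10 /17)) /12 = 25825 /198288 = 0.13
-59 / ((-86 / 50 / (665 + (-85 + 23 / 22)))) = 19931.21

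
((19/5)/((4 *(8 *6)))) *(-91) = -1729/960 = -1.80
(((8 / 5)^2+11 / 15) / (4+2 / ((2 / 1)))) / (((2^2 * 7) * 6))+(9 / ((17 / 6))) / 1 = 3.18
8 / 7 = 1.14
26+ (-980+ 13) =-941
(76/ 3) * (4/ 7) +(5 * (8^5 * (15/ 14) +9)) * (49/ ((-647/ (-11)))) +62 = 1988518037/ 13587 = 146354.46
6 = 6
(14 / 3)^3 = 101.63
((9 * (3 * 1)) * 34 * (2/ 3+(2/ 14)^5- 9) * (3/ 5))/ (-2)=192858948/ 84035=2294.98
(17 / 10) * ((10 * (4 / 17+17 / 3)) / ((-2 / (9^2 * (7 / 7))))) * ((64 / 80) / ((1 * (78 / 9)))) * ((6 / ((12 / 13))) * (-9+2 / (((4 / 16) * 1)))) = 24381 / 10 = 2438.10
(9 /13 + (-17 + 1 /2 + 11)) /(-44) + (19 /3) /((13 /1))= 2047 /3432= 0.60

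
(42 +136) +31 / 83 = 14805 / 83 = 178.37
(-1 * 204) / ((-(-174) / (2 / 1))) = -68 / 29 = -2.34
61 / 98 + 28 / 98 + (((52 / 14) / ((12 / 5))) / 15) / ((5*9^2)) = 162248 / 178605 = 0.91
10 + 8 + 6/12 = 37/2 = 18.50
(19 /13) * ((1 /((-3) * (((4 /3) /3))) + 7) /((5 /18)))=855 /26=32.88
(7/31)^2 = 0.05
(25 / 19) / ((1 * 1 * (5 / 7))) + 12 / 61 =2363 / 1159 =2.04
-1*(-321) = 321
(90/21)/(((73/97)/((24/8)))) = 8730/511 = 17.08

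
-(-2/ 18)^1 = 0.11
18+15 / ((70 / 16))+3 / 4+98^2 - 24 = 268861 / 28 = 9602.18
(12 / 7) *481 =5772 / 7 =824.57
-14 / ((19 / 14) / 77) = -15092 / 19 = -794.32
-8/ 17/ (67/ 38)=-0.27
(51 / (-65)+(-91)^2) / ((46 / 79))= 21259453 / 1495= 14220.37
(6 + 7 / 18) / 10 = 23 / 36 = 0.64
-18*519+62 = -9280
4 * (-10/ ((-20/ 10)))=20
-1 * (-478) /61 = 478 /61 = 7.84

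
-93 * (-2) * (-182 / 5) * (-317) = 10731084 / 5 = 2146216.80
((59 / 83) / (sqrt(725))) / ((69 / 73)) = 4307 * sqrt(29) / 830415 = 0.03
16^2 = 256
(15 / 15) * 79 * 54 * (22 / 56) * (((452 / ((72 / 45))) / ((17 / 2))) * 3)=167099.94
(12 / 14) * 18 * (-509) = -54972 / 7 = -7853.14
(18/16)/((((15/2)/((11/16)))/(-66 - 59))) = -12.89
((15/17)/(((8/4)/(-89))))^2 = 1782225/1156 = 1541.72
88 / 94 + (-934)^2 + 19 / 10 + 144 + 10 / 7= 2870539031 / 3290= 872504.26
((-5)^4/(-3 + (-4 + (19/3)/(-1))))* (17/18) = -2125/48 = -44.27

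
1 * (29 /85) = 29 /85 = 0.34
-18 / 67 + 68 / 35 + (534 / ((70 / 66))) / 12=29233 / 670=43.63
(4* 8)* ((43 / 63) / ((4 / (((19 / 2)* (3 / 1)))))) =3268 / 21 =155.62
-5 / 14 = -0.36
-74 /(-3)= 74 /3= 24.67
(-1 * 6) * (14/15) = -28/5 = -5.60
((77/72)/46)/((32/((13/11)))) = 91/105984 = 0.00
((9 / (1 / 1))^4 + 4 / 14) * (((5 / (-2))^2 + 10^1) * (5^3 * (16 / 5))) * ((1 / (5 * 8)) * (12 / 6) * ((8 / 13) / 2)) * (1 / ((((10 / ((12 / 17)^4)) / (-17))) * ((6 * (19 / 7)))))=-1587306240 / 93347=-17004.36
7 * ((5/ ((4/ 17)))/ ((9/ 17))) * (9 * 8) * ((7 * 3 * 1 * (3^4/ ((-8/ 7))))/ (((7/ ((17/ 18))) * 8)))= -32499495/ 64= -507804.61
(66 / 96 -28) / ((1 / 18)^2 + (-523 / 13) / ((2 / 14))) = 24219 / 249716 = 0.10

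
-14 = -14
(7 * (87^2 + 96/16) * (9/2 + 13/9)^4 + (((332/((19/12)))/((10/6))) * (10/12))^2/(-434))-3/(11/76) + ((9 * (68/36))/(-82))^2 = 3355997014128433577053/50686943109264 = 66210286.28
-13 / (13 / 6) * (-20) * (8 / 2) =480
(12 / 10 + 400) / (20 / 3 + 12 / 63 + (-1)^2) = 14042 / 275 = 51.06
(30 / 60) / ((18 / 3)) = 1 / 12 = 0.08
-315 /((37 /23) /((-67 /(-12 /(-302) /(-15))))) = -366488325 /74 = -4952544.93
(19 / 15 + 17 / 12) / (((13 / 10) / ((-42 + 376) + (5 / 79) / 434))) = 689.41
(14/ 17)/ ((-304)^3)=-7/ 238802944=-0.00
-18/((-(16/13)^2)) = 11.88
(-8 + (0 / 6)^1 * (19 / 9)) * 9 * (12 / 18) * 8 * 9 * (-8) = 27648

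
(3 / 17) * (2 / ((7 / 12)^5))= 1492992 / 285719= 5.23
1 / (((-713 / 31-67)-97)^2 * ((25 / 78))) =0.00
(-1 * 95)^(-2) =1/ 9025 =0.00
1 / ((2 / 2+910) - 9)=0.00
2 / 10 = 1 / 5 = 0.20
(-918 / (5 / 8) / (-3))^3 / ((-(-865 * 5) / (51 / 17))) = 81406.55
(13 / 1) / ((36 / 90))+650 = 1365 / 2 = 682.50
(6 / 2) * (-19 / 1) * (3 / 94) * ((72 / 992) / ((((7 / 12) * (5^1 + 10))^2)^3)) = -787968 / 2678353015625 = -0.00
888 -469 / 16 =13739 / 16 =858.69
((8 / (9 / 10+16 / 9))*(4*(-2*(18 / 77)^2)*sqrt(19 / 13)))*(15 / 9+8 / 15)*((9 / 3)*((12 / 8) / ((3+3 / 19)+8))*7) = -7978176*sqrt(247) / 12785773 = -9.81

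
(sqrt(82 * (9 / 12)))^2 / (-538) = -123 / 1076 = -0.11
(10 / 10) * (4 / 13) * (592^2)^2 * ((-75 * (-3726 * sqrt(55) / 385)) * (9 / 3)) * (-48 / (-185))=21373305407668224 * sqrt(55) / 1001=158350324903678.96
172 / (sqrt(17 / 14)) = 172*sqrt(238) / 17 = 156.09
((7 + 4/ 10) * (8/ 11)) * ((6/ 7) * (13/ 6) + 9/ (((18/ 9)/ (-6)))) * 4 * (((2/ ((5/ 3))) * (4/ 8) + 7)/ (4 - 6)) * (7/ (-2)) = -179968/ 25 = -7198.72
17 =17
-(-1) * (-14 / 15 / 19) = -0.05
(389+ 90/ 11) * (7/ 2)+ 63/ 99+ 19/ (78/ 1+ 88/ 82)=24803153/ 17831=1391.01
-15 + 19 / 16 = -221 / 16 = -13.81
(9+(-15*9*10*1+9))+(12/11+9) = -14541/11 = -1321.91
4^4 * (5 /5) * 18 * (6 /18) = 1536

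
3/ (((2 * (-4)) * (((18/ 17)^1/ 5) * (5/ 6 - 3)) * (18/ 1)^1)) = 85/ 1872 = 0.05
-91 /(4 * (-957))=91 /3828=0.02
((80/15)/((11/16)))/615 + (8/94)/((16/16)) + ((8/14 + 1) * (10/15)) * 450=3148406984/6677055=471.53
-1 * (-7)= 7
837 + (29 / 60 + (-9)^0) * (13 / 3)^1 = 151817 / 180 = 843.43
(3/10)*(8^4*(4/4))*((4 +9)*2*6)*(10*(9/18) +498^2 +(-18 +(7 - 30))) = 237668401152/5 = 47533680230.40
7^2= 49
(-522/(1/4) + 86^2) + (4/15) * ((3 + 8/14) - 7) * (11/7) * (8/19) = 24705924/4655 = 5307.40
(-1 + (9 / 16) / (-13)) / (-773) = 217 / 160784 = 0.00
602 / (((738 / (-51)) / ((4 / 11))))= -20468 / 1353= -15.13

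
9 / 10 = 0.90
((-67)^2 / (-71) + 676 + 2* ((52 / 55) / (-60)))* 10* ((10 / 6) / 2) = 35891429 / 7029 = 5106.19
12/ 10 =6/ 5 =1.20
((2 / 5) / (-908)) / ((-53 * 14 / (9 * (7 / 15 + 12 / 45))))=33 / 8421700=0.00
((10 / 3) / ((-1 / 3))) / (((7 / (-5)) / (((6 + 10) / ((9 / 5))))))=4000 / 63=63.49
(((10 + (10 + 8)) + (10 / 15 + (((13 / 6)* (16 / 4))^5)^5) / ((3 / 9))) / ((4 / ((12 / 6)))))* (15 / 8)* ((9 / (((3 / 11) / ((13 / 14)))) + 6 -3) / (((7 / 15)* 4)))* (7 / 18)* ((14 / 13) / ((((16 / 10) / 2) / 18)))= 2323343206953181965853635696153532346375 / 17406027729792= 133479231621386463574873600.00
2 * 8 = 16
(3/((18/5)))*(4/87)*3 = 10/87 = 0.11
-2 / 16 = -1 / 8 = -0.12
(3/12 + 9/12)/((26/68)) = 34/13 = 2.62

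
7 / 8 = 0.88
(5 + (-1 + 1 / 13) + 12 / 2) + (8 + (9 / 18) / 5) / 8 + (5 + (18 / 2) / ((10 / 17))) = 6529 / 208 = 31.39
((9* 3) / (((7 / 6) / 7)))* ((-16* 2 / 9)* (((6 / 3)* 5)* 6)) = -34560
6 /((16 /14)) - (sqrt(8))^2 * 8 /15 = 59 /60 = 0.98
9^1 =9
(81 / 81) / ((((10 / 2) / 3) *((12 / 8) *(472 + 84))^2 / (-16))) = -4 / 289815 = -0.00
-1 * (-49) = 49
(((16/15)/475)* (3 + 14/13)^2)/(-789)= -44944/950054625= -0.00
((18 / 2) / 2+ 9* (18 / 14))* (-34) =-3825 / 7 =-546.43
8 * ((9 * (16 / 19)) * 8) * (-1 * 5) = -2425.26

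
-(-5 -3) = 8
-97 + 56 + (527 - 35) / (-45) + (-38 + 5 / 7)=-9368 / 105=-89.22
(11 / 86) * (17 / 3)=187 / 258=0.72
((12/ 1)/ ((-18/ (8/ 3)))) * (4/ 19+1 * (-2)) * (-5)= -2720/ 171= -15.91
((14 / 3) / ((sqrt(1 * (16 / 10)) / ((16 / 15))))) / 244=14 * sqrt(10) / 2745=0.02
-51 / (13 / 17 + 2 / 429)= -371943 / 5611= -66.29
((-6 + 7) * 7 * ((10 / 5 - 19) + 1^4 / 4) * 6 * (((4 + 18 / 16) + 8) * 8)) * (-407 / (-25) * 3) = -36076887 / 10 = -3607688.70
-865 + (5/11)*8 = -9475/11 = -861.36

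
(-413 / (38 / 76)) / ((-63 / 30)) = 1180 / 3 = 393.33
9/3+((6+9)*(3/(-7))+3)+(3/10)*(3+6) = 159/70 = 2.27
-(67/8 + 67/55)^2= -92.03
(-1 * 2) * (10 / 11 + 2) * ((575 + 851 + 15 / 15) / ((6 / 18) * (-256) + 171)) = -273984 / 2827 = -96.92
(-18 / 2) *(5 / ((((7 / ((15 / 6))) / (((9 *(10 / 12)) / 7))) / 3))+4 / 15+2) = -70617 / 980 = -72.06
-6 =-6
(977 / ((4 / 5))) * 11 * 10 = 268675 / 2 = 134337.50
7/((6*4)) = 7/24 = 0.29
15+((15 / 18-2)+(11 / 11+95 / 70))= 340 / 21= 16.19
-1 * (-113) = 113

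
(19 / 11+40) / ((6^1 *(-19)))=-153 / 418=-0.37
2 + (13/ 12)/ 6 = 157/ 72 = 2.18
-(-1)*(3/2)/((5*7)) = 3/70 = 0.04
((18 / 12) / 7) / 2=3 / 28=0.11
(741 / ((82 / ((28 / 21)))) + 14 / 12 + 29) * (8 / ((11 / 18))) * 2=498480 / 451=1105.28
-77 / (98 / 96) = -528 / 7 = -75.43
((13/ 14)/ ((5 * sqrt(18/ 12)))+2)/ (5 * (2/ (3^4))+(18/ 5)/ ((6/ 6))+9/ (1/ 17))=351 * sqrt(6)/ 888622+810/ 63473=0.01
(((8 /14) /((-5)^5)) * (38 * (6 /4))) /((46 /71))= -8094 /503125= -0.02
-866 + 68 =-798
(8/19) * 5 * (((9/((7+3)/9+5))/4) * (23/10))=1863/1045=1.78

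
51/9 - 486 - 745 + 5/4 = -14689/12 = -1224.08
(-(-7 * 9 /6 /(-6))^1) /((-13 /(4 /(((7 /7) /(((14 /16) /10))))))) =49 /1040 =0.05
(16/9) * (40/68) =160/153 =1.05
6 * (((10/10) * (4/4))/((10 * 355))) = 3/1775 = 0.00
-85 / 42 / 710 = -17 / 5964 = -0.00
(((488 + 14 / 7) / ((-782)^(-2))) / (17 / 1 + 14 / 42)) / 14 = 16052505 / 13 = 1234808.08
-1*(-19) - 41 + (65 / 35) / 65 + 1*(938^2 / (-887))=-31476643 / 31045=-1013.90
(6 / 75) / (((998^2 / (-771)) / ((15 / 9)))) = -257 / 2490010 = -0.00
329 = 329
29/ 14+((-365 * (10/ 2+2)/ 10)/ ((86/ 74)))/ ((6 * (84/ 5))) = -4751/ 43344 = -0.11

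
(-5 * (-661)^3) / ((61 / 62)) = 89529482110 / 61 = 1467696428.03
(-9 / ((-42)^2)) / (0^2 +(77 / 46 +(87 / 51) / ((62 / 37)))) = -0.00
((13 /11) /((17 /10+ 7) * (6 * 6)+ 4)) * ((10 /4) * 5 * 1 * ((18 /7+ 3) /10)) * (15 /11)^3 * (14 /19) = 3290625 /67875676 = 0.05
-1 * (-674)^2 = -454276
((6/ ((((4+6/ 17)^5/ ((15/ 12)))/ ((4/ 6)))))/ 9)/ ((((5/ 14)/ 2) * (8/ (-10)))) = -49694995/ 19971059616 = -0.00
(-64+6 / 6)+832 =769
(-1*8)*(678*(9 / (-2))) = 24408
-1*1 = -1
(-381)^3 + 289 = -55306052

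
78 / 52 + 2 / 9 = 31 / 18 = 1.72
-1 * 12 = -12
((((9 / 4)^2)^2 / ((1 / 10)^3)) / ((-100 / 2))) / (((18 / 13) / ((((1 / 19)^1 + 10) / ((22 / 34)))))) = -153859095 / 26752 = -5751.31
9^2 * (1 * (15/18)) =135/2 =67.50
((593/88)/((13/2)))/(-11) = -593/6292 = -0.09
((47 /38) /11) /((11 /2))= 47 /2299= 0.02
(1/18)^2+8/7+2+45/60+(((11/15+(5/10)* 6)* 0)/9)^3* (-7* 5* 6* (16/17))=2209/567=3.90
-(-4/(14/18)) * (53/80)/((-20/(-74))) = 17649/1400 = 12.61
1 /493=0.00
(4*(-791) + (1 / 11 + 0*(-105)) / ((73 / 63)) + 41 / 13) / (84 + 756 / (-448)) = -175974688 / 4582721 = -38.40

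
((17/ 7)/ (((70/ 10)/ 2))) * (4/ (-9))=-136/ 441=-0.31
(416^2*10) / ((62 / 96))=83066880 / 31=2679576.77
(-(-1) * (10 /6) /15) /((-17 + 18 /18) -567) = -0.00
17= 17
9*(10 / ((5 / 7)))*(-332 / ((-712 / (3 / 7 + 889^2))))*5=20662953750 / 89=232168019.66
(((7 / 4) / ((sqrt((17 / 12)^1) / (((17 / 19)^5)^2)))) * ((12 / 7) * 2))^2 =103279292215985372333970096 / 37589973457545958193355601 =2.75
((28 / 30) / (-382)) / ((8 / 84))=-49 / 1910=-0.03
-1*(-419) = 419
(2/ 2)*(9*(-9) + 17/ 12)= -955/ 12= -79.58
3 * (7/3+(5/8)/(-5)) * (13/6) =689/48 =14.35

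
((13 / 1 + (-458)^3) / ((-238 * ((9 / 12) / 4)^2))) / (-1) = -1756743296 / 153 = -11481982.33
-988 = -988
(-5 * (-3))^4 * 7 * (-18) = -6378750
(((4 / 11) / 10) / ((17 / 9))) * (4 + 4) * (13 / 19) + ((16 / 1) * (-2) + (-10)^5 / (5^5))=-63.89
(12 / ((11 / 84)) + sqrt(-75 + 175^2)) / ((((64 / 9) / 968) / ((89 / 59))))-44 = 1107590 / 59 + 484605 *sqrt(1222) / 472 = 54663.38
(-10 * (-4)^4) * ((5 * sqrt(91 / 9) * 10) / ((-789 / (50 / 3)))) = 6400000 * sqrt(91) / 7101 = 8597.68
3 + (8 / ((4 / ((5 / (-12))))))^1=13 / 6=2.17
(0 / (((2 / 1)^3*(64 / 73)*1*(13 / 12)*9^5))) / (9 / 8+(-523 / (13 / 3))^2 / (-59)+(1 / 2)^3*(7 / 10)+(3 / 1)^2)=0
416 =416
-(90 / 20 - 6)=3 / 2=1.50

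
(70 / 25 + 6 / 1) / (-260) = -11 / 325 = -0.03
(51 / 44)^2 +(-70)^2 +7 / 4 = 9492389 / 1936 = 4903.09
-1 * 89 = -89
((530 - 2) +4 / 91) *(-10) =-480520 / 91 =-5280.44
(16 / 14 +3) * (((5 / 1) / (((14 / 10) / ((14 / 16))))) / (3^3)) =725 / 1512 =0.48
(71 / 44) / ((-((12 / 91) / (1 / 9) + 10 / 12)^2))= -5291559 / 13382699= -0.40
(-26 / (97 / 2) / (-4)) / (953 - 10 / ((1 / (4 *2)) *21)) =273 / 1933501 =0.00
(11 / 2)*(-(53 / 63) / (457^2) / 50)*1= -583 / 1315748700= -0.00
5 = 5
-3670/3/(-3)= 3670/9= 407.78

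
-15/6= -5/2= -2.50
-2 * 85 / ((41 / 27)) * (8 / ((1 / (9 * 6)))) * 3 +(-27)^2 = -5918751 / 41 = -144359.78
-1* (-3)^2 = -9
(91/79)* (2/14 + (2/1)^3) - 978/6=-12136/79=-153.62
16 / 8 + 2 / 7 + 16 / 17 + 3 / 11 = 4581 / 1309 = 3.50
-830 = -830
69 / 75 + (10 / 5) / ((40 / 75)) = 467 / 100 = 4.67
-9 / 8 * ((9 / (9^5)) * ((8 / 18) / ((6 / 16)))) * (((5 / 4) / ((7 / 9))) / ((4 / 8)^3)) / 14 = -20 / 107163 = -0.00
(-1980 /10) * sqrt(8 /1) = -396 * sqrt(2) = -560.03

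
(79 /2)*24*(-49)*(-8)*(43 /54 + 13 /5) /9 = 56795312 /405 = 140235.34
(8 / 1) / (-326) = -4 / 163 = -0.02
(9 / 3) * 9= 27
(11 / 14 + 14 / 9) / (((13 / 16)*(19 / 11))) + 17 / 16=679897 / 248976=2.73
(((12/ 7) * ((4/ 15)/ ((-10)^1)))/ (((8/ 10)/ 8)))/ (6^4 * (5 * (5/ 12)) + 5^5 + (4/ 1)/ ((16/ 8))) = -16/ 203945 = -0.00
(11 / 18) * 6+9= 38 / 3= 12.67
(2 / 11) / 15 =2 / 165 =0.01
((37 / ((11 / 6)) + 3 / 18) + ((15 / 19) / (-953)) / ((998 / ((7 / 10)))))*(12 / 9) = 24269064905 / 894503907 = 27.13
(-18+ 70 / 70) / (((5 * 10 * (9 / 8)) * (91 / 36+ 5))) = -272 / 6775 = -0.04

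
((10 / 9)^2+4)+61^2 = 301825 / 81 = 3726.23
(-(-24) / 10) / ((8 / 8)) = 12 / 5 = 2.40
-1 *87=-87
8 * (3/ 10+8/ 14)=244/ 35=6.97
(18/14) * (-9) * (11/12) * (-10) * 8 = 5940/7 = 848.57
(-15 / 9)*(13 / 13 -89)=440 / 3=146.67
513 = 513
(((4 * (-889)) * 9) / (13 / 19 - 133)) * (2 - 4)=-202692 / 419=-483.75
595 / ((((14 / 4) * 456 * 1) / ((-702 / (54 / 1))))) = -1105 / 228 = -4.85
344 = 344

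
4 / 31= 0.13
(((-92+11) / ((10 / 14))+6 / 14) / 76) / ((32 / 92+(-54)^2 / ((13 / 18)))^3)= -52846987323 / 2340601393777225564160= -0.00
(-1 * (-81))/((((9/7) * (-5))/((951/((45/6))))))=-39942/25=-1597.68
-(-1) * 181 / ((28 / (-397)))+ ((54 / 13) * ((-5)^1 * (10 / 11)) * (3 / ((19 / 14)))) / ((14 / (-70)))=-179359469 / 76076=-2357.64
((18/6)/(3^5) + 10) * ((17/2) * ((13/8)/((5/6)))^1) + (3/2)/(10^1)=179393/1080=166.10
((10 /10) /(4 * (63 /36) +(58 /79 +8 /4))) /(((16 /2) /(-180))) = -3555 /1538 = -2.31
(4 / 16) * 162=81 / 2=40.50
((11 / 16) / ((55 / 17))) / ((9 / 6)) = 17 / 120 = 0.14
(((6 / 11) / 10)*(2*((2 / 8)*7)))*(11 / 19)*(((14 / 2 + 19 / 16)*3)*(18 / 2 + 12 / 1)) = 57.01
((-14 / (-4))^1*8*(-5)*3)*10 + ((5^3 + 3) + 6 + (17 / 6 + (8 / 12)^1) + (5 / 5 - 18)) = -8159 / 2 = -4079.50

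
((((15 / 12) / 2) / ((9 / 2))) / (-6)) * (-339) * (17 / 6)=9605 / 432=22.23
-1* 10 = -10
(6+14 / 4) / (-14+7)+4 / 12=-43 / 42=-1.02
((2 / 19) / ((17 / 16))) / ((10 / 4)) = 64 / 1615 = 0.04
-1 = -1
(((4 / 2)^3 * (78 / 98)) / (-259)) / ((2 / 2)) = -0.02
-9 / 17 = -0.53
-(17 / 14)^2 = -289 / 196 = -1.47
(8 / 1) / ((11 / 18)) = 144 / 11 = 13.09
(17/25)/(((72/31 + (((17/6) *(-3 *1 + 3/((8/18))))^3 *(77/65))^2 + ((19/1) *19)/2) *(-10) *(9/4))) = -46694662144/3119669140931611875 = -0.00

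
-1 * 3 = -3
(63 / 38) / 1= 63 / 38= 1.66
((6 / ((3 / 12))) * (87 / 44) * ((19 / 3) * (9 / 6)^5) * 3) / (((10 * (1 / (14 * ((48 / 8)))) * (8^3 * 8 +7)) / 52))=328975101 / 451330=728.90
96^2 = 9216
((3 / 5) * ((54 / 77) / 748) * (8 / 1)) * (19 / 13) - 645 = -644.99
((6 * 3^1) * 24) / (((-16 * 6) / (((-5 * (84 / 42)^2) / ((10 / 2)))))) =18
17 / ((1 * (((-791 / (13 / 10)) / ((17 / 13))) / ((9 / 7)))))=-2601 / 55370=-0.05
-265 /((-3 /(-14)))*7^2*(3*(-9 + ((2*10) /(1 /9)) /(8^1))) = -2454165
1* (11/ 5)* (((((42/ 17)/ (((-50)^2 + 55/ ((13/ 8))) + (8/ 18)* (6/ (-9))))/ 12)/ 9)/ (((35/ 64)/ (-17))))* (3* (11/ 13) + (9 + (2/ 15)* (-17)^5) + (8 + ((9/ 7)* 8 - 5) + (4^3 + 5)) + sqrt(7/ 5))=22729159552/ 194529125 - 3432* sqrt(35)/ 27789875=116.84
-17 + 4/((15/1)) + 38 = 319/15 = 21.27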